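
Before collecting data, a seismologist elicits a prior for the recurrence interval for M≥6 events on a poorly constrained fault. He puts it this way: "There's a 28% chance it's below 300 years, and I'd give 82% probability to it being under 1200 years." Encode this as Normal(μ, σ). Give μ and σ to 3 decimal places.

The p-quantile of Normal(μ,σ) is μ + z_p·σ, with z_{0.28} = -0.5828 and z_{0.82} = 0.9154.
Eliminate σ: μ = (z₂·x₁ − z₁·x₂)/(z₂ − z₁) = (0.9154·300 − (-0.5828)·1200)/1.498 = 650.124.
Then σ = (x₂ − x₁)/(z₂ − z₁) = (1200 − 300)/1.498 = 600.718.

μ = 650.124, σ = 600.718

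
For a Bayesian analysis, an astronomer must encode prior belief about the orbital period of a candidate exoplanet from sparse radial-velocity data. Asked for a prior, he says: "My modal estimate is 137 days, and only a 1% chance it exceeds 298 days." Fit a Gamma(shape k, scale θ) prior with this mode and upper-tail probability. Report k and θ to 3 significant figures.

k ≈ 9, θ ≈ 17.1

Gamma(k,θ) with k>1 has mode (k−1)θ, so θ = 137/(k−1).
Need P(X < 298) = 0.99 with θ tied to k this way. Start at k = 2, θ = 137: P(X<298) ≈ 0.639.
Too low — raise k to concentrate. Iterating converges to k ≈ 9.
Then θ = 137/(9−1) ≈ 17.1.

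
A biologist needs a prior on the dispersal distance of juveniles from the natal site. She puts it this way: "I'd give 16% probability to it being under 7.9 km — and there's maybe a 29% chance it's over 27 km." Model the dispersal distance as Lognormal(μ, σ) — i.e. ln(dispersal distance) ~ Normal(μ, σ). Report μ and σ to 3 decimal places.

If T ~ Lognormal(μ,σ) then ln T ~ Normal(μ,σ), so the p-quantile of ln T is μ + z_p·σ.
ln(7.9) = 2.067 and ln(27) = 3.296; z_{0.16} = -0.9945, z_{0.71} = 0.5534.
σ = (3.296 − 2.067)/(0.5534 − (-0.9945)) = 0.794.
μ = 2.067 − (-0.9945)·0.794 = 2.856.

μ ≈ 2.856, σ ≈ 0.794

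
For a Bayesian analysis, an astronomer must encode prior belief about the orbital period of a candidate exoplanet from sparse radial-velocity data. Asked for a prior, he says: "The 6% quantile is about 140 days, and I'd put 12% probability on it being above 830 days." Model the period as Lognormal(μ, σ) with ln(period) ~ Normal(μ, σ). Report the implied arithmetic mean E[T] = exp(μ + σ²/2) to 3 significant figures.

If T ~ Lognormal(μ,σ) then ln T ~ Normal(μ,σ), so the p-quantile of ln T is μ + z_p·σ.
ln(140) = 4.942 and ln(830) = 6.721; z_{0.06} = -1.555, z_{0.88} = 1.175.
σ = (6.721 − 4.942)/(1.175 − (-1.555)) = 0.652.
μ = 4.942 − (-1.555)·0.652 = 5.955.
E[T] = exp(μ + σ²/2) = exp(5.955 + 0.2125) = 477 days.

E[T] ≈ 477 days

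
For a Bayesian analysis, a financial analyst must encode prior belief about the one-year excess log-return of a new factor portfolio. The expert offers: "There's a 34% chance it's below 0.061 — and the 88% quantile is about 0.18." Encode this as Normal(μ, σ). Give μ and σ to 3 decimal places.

μ = 0.092, σ = 0.075

The p-quantile of Normal(μ,σ) is μ + z_p·σ, with z_{0.34} = -0.4125 and z_{0.88} = 1.175.
Eliminate σ: μ = (z₂·x₁ − z₁·x₂)/(z₂ − z₁) = (1.175·0.061 − (-0.4125)·0.18)/1.587 = 0.092.
Then σ = (x₂ − x₁)/(z₂ − z₁) = (0.18 − 0.061)/1.587 = 0.075.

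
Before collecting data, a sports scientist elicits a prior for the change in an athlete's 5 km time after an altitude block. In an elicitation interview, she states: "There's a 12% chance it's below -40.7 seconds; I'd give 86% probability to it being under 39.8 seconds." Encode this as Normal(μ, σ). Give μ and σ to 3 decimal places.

μ = 1.240, σ = 35.694

For Normal(μ,σ), the p-quantile is μ + z_p·σ. Here z_{0.12} = -1.175, z_{0.86} = 1.08.
So -40.7 = μ − 1.175σ and 39.8 = μ + 1.08σ.
Subtracting: σ = (39.8 − -40.7)/(1.08 − (-1.175)) = 35.694.
Then μ = -40.7 − (-1.175)·35.694 = 1.240.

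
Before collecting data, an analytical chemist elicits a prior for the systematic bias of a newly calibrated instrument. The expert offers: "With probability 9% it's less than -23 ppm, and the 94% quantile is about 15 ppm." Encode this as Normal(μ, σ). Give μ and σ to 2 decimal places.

The p-quantile of Normal(μ,σ) is μ + z_p·σ, with z_{0.09} = -1.341 and z_{0.94} = 1.555.
Eliminate σ: μ = (z₂·x₁ − z₁·x₂)/(z₂ − z₁) = (1.555·-23 − (-1.341)·15)/2.896 = -5.40.
Then σ = (x₂ − x₁)/(z₂ − z₁) = (15 − -23)/2.896 = 13.12.

μ = -5.40, σ = 13.12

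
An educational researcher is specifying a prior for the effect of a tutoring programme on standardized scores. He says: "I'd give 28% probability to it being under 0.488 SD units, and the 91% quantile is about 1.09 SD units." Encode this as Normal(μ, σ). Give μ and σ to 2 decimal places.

For Normal(μ,σ), the p-quantile is μ + z_p·σ. Here z_{0.28} = -0.5828, z_{0.91} = 1.341.
So 0.488 = μ − 0.5828σ and 1.09 = μ + 1.341σ.
Subtracting: σ = (1.09 − 0.488)/(1.341 − (-0.5828)) = 0.31.
Then μ = 0.488 − (-0.5828)·0.31 = 0.67.

μ = 0.67, σ = 0.31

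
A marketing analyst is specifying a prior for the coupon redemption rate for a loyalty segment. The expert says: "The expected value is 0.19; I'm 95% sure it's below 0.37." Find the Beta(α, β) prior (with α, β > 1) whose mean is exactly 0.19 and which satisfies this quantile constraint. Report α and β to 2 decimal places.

α ≈ 2.93, β ≈ 12.50

With mean 0.19 fixed, write α = 0.19s, β = 0.81s where s = α+β.
Need P(θ < 0.37) = 0.95 under Beta(0.19s, 0.81s). Normal approximation: (q−m)/√(m(1−m)/s) ≈ z_{0.95} = 1.64, so s ≈ 0.19·0.81·(1.64)²/(0.37−0.19)² = 12.9.
At s = 12.9: P(θ<0.37) ≈ 0.936. Adjusting to match 0.95 gives s ≈ 15.43.
So α = 0.19·15.43 ≈ 2.93, β = 0.81·15.43 ≈ 12.50.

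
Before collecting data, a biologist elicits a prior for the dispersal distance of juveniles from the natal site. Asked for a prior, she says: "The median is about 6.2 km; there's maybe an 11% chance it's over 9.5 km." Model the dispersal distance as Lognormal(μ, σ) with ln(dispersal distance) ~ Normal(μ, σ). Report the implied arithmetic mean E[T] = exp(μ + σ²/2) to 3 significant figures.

If T ~ Lognormal(μ,σ) then ln T ~ Normal(μ,σ), so the p-quantile of ln T is μ + z_p·σ.
ln(6.2) = 1.825 and ln(9.5) = 2.251; z_{0.5} = 0, z_{0.89} = 1.227.
σ = (2.251 − 1.825)/(1.227 − (0)) = 0.348.
μ = 1.825 − (0)·0.348 = 1.825.
E[T] = exp(μ + σ²/2) = exp(1.825 + 0.0605) = 6.59 km.

E[T] ≈ 6.59 km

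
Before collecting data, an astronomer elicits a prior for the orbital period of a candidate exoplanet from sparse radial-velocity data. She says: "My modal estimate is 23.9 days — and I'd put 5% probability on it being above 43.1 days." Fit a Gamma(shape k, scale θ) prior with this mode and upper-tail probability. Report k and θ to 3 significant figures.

Gamma(k,θ) with k>1 has mode (k−1)θ, so θ = 23.9/(k−1).
Need P(X < 43.1) = 0.95 with θ tied to k this way. Start at k = 2, θ = 23.9: P(X<43.1) ≈ 0.538.
Too low — raise k to concentrate. Iterating converges to k ≈ 9.01.
Then θ = 23.9/(9.01−1) ≈ 2.98.

k ≈ 9.01, θ ≈ 2.98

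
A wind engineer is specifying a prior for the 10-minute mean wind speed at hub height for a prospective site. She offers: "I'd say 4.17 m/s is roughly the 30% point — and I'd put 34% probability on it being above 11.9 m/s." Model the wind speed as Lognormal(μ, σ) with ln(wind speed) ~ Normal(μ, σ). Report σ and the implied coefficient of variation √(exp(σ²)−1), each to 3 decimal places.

If T ~ Lognormal(μ,σ) then ln T ~ Normal(μ,σ), so the p-quantile of ln T is μ + z_p·σ.
ln(4.17) = 1.428 and ln(11.9) = 2.477; z_{0.3} = -0.5244, z_{0.66} = 0.4125.
σ = (2.477 − 1.428)/(0.4125 − (-0.5244)) = 1.119.
μ = 1.428 − (-0.5244)·1.119 = 2.015.
CV = √(exp(σ²)−1) = √(exp(1.2528)−1) = 1.581.

σ ≈ 1.119, CV ≈ 1.581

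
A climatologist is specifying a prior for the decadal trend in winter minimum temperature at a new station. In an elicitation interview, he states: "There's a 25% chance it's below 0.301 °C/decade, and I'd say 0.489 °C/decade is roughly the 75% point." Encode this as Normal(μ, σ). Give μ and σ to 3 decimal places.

The p-quantile of Normal(μ,σ) is μ + z_p·σ, with z_{0.25} = -0.6745 and z_{0.75} = 0.6745.
Eliminate σ: μ = (z₂·x₁ − z₁·x₂)/(z₂ − z₁) = (0.6745·0.301 − (-0.6745)·0.489)/1.349 = 0.395.
Then σ = (x₂ − x₁)/(z₂ − z₁) = (0.489 − 0.301)/1.349 = 0.139.

μ = 0.395, σ = 0.139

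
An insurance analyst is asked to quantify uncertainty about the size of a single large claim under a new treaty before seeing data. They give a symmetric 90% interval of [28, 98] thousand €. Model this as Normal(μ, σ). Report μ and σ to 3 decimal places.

μ = 63.000, σ = 21.278

A symmetric 90% interval runs μ ± z·σ with z = 1.645.
Half-width = 35, so σ = 35/1.645 = 21.278.
μ is the interval midpoint, 63.000.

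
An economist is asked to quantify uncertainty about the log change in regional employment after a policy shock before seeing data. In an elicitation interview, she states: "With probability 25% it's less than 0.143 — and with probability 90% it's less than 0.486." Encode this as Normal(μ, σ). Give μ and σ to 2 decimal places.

μ = 0.26, σ = 0.18

For Normal(μ,σ), the p-quantile is μ + z_p·σ. Here z_{0.25} = -0.6745, z_{0.9} = 1.282.
So 0.143 = μ − 0.6745σ and 0.486 = μ + 1.282σ.
Subtracting: σ = (0.486 − 0.143)/(1.282 − (-0.6745)) = 0.18.
Then μ = 0.143 − (-0.6745)·0.18 = 0.26.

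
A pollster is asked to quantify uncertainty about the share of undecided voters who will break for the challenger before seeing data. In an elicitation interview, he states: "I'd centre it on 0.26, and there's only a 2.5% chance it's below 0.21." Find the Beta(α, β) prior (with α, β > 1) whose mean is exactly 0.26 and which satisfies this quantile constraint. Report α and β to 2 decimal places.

With mean 0.26 fixed, write α = 0.26s, β = 0.74s where s = α+β.
Need P(θ < 0.21) = 0.025 under Beta(0.26s, 0.74s). Normal approximation: (q−m)/√(m(1−m)/s) ≈ z_{0.025} = -1.96, so s ≈ 0.26·0.74·(-1.96)²/(0.21−0.26)² = 295.6.
At s = 295.6: P(θ<0.21) ≈ 0.021. Adjusting to match 0.025 gives s ≈ 275.41.
So α = 0.26·275.41 ≈ 71.61, β = 0.74·275.41 ≈ 203.80.

α ≈ 71.61, β ≈ 203.80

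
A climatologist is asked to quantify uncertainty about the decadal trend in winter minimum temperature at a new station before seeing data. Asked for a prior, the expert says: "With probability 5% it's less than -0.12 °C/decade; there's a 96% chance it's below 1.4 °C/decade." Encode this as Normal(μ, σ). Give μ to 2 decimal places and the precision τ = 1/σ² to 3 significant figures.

μ = 0.62, τ = 4.99

For Normal(μ,σ), the p-quantile is μ + z_p·σ. Here z_{0.05} = -1.645, z_{0.96} = 1.751.
So -0.12 = μ − 1.645σ and 1.4 = μ + 1.751σ.
Subtracting: σ = (1.4 − -0.12)/(1.751 − (-1.645)) = 0.45.
Then μ = -0.12 − (-1.645)·0.45 = 0.62.
Precision τ = 1/σ² = 1/0.4476² = 4.99.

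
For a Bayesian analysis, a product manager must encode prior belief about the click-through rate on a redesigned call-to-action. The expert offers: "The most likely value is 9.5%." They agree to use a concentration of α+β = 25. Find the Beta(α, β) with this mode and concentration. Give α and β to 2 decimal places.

For α,β > 1 the Beta mode is (α−1)/(α+β−2). With α+β = 25, the mode is (α−1)/23.
Set (α−1)/23 = 0.095 → α = 1 + 0.095·23 = 3.19.
β = 25 − α = 21.82.

α = 3.19, β = 21.82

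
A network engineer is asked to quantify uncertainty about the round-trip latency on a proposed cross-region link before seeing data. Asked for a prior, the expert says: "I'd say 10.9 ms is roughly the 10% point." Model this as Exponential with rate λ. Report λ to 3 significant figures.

λ ≈ 0.00967

P(T < 10.9) = 1 − e^(−λ·10.9) = 0.1, so λ = −ln(1−0.1)/10.9 = −ln(0.9)/10.9 = 0.00967.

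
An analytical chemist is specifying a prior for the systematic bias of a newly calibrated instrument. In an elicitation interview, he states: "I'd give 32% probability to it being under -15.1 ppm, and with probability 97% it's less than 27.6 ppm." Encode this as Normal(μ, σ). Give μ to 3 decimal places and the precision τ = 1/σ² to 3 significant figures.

μ = -6.596, τ = 0.00302

The p-quantile of Normal(μ,σ) is μ + z_p·σ, with z_{0.32} = -0.4677 and z_{0.97} = 1.881.
Eliminate σ: μ = (z₂·x₁ − z₁·x₂)/(z₂ − z₁) = (1.881·-15.1 − (-0.4677)·27.6)/2.348 = -6.596.
Then σ = (x₂ − x₁)/(z₂ − z₁) = (27.6 − -15.1)/2.348 = 18.182.
Precision τ = 1/σ² = 1/18.18² = 0.00302.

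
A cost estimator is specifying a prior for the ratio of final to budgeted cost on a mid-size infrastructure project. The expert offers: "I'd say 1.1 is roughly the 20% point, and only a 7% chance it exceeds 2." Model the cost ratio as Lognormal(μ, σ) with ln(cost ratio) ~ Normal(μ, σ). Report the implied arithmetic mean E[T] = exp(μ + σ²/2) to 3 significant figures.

E[T] ≈ 1.41

If T ~ Lognormal(μ,σ) then ln T ~ Normal(μ,σ), so the p-quantile of ln T is μ + z_p·σ.
ln(1.1) = 0.09531 and ln(2) = 0.6931; z_{0.2} = -0.8416, z_{0.93} = 1.476.
σ = (0.6931 − 0.09531)/(1.476 − (-0.8416)) = 0.258.
μ = 0.09531 − (-0.8416)·0.258 = 0.312.
E[T] = exp(μ + σ²/2) = exp(0.312 + 0.0333) = 1.41.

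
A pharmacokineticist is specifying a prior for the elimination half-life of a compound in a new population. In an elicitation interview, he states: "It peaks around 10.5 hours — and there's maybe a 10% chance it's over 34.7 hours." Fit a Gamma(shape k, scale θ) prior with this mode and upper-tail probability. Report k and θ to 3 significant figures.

k ≈ 2.32, θ ≈ 7.96

Gamma(k,θ) with k>1 has mode (k−1)θ, so θ = 10.5/(k−1).
Need P(X < 34.7) = 0.9 with θ tied to k this way. Start at k = 2, θ = 10.5: P(X<34.7) ≈ 0.842.
Too low — raise k to concentrate. Iterating converges to k ≈ 2.32.
Then θ = 10.5/(2.32−1) ≈ 7.96.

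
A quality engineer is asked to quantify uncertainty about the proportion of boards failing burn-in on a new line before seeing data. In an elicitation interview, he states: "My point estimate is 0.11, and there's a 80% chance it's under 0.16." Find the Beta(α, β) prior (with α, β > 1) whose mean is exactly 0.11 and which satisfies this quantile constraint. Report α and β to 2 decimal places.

α ≈ 2.46, β ≈ 19.88

With mean 0.11 fixed, write α = 0.11s, β = 0.89s where s = α+β.
Need P(θ < 0.16) = 0.8 under Beta(0.11s, 0.89s). Normal approximation: (q−m)/√(m(1−m)/s) ≈ z_{0.8} = 0.842, so s ≈ 0.11·0.89·(0.842)²/(0.16−0.11)² = 27.7.
At s = 27.7: P(θ<0.16) ≈ 0.816. Adjusting to match 0.8 gives s ≈ 22.34.
So α = 0.11·22.34 ≈ 2.46, β = 0.89·22.34 ≈ 19.88.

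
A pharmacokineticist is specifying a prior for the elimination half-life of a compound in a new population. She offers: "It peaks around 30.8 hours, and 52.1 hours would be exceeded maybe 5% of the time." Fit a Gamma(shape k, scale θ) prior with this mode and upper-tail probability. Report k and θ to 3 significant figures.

Gamma(k,θ) with k>1 has mode (k−1)θ, so θ = 30.8/(k−1).
Need P(X < 52.1) = 0.95 with θ tied to k this way. Start at k = 2, θ = 30.8: P(X<52.1) ≈ 0.504.
Too low — raise k to concentrate. Iterating converges to k ≈ 11.1.
Then θ = 30.8/(11.1−1) ≈ 3.05.

k ≈ 11.1, θ ≈ 3.05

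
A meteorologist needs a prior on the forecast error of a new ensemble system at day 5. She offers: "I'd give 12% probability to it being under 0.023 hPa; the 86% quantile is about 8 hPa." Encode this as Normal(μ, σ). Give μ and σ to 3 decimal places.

μ = 4.179, σ = 3.537

The p-quantile of Normal(μ,σ) is μ + z_p·σ, with z_{0.12} = -1.175 and z_{0.86} = 1.08.
Eliminate σ: μ = (z₂·x₁ − z₁·x₂)/(z₂ − z₁) = (1.08·0.023 − (-1.175)·8)/2.255 = 4.179.
Then σ = (x₂ − x₁)/(z₂ − z₁) = (8 − 0.023)/2.255 = 3.537.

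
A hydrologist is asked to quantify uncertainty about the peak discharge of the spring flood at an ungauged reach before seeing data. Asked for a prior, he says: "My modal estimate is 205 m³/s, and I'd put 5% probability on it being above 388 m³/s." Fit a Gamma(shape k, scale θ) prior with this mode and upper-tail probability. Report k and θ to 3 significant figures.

Gamma(k,θ) with k>1 has mode (k−1)θ, so θ = 205/(k−1).
Need P(X < 388) = 0.95 with θ tied to k this way. Start at k = 2, θ = 205: P(X<388) ≈ 0.564.
Too low — raise k to concentrate. Iterating converges to k ≈ 7.83.
Then θ = 205/(7.83−1) ≈ 30.

k ≈ 7.83, θ ≈ 30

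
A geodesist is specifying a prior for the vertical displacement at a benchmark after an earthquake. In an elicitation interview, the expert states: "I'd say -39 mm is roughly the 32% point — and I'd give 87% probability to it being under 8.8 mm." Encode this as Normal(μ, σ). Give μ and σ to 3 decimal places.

For Normal(μ,σ), the p-quantile is μ + z_p·σ. Here z_{0.32} = -0.4677, z_{0.87} = 1.126.
So -39 = μ − 0.4677σ and 8.8 = μ + 1.126σ.
Subtracting: σ = (8.8 − -39)/(1.126 − (-0.4677)) = 29.986.
Then μ = -39 − (-0.4677)·29.986 = -24.976.

μ = -24.976, σ = 29.986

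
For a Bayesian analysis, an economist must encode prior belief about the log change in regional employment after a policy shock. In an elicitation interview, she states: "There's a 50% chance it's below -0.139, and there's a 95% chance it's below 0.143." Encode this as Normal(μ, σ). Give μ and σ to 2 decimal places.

μ = -0.14, σ = 0.17

The p-quantile of Normal(μ,σ) is μ + z_p·σ, with z_{0.5} = 0 and z_{0.95} = 1.645.
Eliminate σ: μ = (z₂·x₁ − z₁·x₂)/(z₂ − z₁) = (1.645·-0.139 − (0)·0.143)/1.645 = -0.14.
Then σ = (x₂ − x₁)/(z₂ − z₁) = (0.143 − -0.139)/1.645 = 0.17.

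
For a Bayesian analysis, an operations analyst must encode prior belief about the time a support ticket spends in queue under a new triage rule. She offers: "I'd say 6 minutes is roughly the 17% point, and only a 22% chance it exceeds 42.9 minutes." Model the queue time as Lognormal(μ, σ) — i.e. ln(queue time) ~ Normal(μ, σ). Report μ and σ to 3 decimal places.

μ ≈ 2.879, σ ≈ 1.139

If T ~ Lognormal(μ,σ) then ln T ~ Normal(μ,σ), so the p-quantile of ln T is μ + z_p·σ.
ln(6) = 1.792 and ln(42.9) = 3.759; z_{0.17} = -0.9542, z_{0.78} = 0.7722.
σ = (3.759 − 1.792)/(0.7722 − (-0.9542)) = 1.139.
μ = 1.792 − (-0.9542)·1.139 = 2.879.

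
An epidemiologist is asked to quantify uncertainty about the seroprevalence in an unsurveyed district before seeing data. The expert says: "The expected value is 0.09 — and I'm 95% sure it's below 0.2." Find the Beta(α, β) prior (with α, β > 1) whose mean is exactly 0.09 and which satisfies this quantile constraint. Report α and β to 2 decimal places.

α ≈ 2.16, β ≈ 21.87

With mean 0.09 fixed, write α = 0.09s, β = 0.91s where s = α+β.
Need P(θ < 0.2) = 0.95 under Beta(0.09s, 0.91s). Normal approximation: (q−m)/√(m(1−m)/s) ≈ z_{0.95} = 1.64, so s ≈ 0.09·0.91·(1.64)²/(0.2−0.09)² = 18.3.
At s = 18.3: P(θ<0.2) ≈ 0.931. Adjusting to match 0.95 gives s ≈ 24.03.
So α = 0.09·24.03 ≈ 2.16, β = 0.91·24.03 ≈ 21.87.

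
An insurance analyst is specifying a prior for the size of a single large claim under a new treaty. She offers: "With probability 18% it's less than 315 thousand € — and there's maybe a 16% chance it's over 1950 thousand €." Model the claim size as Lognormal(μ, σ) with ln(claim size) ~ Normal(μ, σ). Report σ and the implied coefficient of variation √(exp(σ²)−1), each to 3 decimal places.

If T ~ Lognormal(μ,σ) then ln T ~ Normal(μ,σ), so the p-quantile of ln T is μ + z_p·σ.
ln(315) = 5.753 and ln(1950) = 7.576; z_{0.18} = -0.9154, z_{0.84} = 0.9945.
σ = (7.576 − 5.753)/(0.9945 − (-0.9154)) = 0.955.
μ = 5.753 − (-0.9154)·0.955 = 6.626.
CV = √(exp(σ²)−1) = √(exp(0.9112)−1) = 1.220.

σ ≈ 0.955, CV ≈ 1.220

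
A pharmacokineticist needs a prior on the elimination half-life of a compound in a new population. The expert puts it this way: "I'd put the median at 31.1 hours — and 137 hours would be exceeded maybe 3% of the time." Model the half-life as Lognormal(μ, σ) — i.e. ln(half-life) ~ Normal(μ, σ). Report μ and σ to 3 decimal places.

μ ≈ 3.437, σ ≈ 0.788

If T ~ Lognormal(μ,σ) then ln T ~ Normal(μ,σ), so the p-quantile of ln T is μ + z_p·σ.
ln(31.1) = 3.437 and ln(137) = 4.92; z_{0.5} = 0, z_{0.97} = 1.881.
σ = (4.92 − 3.437)/(1.881 − (0)) = 0.788.
μ = 3.437 − (0)·0.788 = 3.437.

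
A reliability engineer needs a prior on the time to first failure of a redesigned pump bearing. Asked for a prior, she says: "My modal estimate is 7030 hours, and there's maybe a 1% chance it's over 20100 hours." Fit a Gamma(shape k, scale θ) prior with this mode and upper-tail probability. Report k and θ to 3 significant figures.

Gamma(k,θ) with k>1 has mode (k−1)θ, so θ = 7030/(k−1).
Need P(X < 20100) = 0.99 with θ tied to k this way. Start at k = 2, θ = 7030: P(X<20100) ≈ 0.779.
Too low — raise k to concentrate. Iterating converges to k ≈ 5.13.
Then θ = 7030/(5.13−1) ≈ 1700.

k ≈ 5.13, θ ≈ 1700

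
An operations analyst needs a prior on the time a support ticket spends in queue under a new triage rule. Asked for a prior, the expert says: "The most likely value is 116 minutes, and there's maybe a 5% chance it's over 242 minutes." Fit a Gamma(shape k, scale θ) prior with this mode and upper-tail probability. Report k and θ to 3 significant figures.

Gamma(k,θ) with k>1 has mode (k−1)θ, so θ = 116/(k−1).
Need P(X < 242) = 0.95 with θ tied to k this way. Start at k = 2, θ = 116: P(X<242) ≈ 0.617.
Too low — raise k to concentrate. Iterating converges to k ≈ 6.11.
Then θ = 116/(6.11−1) ≈ 22.7.

k ≈ 6.11, θ ≈ 22.7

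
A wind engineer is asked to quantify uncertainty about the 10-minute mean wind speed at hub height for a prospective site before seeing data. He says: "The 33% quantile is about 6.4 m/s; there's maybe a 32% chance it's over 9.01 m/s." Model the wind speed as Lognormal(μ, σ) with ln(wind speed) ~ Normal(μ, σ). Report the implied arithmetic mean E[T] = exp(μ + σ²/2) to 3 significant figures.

If T ~ Lognormal(μ,σ) then ln T ~ Normal(μ,σ), so the p-quantile of ln T is μ + z_p·σ.
ln(6.4) = 1.856 and ln(9.01) = 2.198; z_{0.33} = -0.4399, z_{0.68} = 0.4677.
σ = (2.198 − 1.856)/(0.4677 − (-0.4399)) = 0.377.
μ = 1.856 − (-0.4399)·0.377 = 2.022.
E[T] = exp(μ + σ²/2) = exp(2.022 + 0.0710) = 8.11 m/s.

E[T] ≈ 8.11 m/s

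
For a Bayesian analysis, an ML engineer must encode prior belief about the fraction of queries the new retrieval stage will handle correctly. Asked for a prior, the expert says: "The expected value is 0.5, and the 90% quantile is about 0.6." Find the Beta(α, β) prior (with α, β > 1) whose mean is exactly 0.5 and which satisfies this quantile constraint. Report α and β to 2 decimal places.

α ≈ 20.36, β ≈ 20.36

With mean 0.5 fixed, write α = 0.5s, β = 0.5s where s = α+β.
Need P(θ < 0.6) = 0.9 under Beta(0.5s, 0.5s). Normal approximation: (q−m)/√(m(1−m)/s) ≈ z_{0.9} = 1.28, so s ≈ 0.5·0.5·(1.28)²/(0.6−0.5)² = 41.1.
At s = 41.1: P(θ<0.6) ≈ 0.901. Adjusting to match 0.9 gives s ≈ 40.73.
So α = 0.5·40.73 ≈ 20.36, β = 0.5·40.73 ≈ 20.36.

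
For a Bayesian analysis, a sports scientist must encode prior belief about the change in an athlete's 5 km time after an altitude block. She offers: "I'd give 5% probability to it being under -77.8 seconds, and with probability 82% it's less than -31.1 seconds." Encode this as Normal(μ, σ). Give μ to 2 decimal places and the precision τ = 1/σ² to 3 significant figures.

For Normal(μ,σ), the p-quantile is μ + z_p·σ. Here z_{0.05} = -1.645, z_{0.82} = 0.9154.
So -77.8 = μ − 1.645σ and -31.1 = μ + 0.9154σ.
Subtracting: σ = (-31.1 − -77.8)/(0.9154 − (-1.645)) = 18.24.
Then μ = -77.8 − (-1.645)·18.24 = -47.80.
Precision τ = 1/σ² = 1/18.24² = 0.00301.

μ = -47.80, τ = 0.00301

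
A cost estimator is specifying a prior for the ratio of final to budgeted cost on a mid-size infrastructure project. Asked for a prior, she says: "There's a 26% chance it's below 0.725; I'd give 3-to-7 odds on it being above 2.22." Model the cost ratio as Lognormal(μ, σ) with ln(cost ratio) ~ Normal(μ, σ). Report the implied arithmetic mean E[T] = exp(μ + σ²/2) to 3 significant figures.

E[T] ≈ 2.13

If T ~ Lognormal(μ,σ) then ln T ~ Normal(μ,σ), so the p-quantile of ln T is μ + z_p·σ.
ln(0.725) = -0.3216 and ln(2.22) = 0.7975; z_{0.26} = -0.6433, z_{0.7} = 0.5244.
σ = (0.7975 − -0.3216)/(0.5244 − (-0.6433)) = 0.958.
μ = -0.3216 − (-0.6433)·0.958 = 0.295.
E[T] = exp(μ + σ²/2) = exp(0.295 + 0.4592) = 2.13.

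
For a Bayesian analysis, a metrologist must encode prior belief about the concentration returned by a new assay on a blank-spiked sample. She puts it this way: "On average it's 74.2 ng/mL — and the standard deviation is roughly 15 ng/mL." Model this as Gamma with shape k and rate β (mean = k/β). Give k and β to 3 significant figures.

For Gamma(k, rate β): mean = k/β, variance = k/β², so CV = 1/√k.
CV = SD/mean = 15/74.2 = 0.2022, hence k = 1/CV² = 24.5.
Then β = k/mean = 24.5/74.2 = 0.33.

k ≈ 24.5, β ≈ 0.33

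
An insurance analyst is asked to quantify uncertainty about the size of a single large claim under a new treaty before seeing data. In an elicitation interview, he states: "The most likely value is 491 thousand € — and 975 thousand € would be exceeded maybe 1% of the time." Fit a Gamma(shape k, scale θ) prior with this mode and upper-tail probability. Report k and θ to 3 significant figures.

k ≈ 11.5, θ ≈ 47

Gamma(k,θ) with k>1 has mode (k−1)θ, so θ = 491/(k−1).
Need P(X < 975) = 0.99 with θ tied to k this way. Start at k = 2, θ = 491: P(X<975) ≈ 0.590.
Too low — raise k to concentrate. Iterating converges to k ≈ 11.5.
Then θ = 491/(11.5−1) ≈ 47.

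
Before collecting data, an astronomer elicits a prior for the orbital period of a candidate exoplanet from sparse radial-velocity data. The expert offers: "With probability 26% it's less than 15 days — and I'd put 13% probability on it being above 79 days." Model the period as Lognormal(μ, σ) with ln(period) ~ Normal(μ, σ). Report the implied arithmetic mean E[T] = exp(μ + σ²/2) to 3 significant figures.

E[T] ≈ 42.6 days

If T ~ Lognormal(μ,σ) then ln T ~ Normal(μ,σ), so the p-quantile of ln T is μ + z_p·σ.
ln(15) = 2.708 and ln(79) = 4.369; z_{0.26} = -0.6433, z_{0.87} = 1.126.
σ = (4.369 − 2.708)/(1.126 − (-0.6433)) = 0.939.
μ = 2.708 − (-0.6433)·0.939 = 3.312.
E[T] = exp(μ + σ²/2) = exp(3.312 + 0.4407) = 42.6 days.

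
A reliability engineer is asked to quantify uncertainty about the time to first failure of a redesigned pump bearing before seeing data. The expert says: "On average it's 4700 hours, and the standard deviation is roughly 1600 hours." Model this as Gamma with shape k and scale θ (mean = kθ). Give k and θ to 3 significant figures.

k ≈ 8.63, θ ≈ 545

For Gamma(k, scale θ): mean = kθ, variance = kθ², so CV = 1/√k.
CV = SD/mean = 1600/4700 = 0.3404, hence k = 1/CV² = 8.63.
Then θ = mean/k = 4700/8.63 = 545.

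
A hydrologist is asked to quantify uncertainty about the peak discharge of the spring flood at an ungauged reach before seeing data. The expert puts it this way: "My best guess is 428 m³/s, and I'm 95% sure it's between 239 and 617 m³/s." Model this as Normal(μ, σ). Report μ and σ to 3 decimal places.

A symmetric 95% interval runs μ ± z·σ with z = 1.96.
Half-width = 189, so σ = 189/1.96 = 96.430.
μ is the stated best guess, 428.000.

μ = 428.000, σ = 96.430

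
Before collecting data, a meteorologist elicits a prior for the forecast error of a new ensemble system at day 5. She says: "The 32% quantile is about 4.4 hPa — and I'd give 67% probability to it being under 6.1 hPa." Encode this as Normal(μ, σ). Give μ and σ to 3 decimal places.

μ = 5.276, σ = 1.873

For Normal(μ,σ), the p-quantile is μ + z_p·σ. Here z_{0.32} = -0.4677, z_{0.67} = 0.4399.
So 4.4 = μ − 0.4677σ and 6.1 = μ + 0.4399σ.
Subtracting: σ = (6.1 − 4.4)/(0.4399 − (-0.4677)) = 1.873.
Then μ = 4.4 − (-0.4677)·1.873 = 5.276.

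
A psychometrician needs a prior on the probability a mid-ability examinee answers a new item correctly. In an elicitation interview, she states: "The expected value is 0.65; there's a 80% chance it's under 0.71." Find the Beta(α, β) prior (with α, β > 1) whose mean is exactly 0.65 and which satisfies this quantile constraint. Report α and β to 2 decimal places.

α ≈ 29.71, β ≈ 16.00

With mean 0.65 fixed, write α = 0.65s, β = 0.35s where s = α+β.
Need P(θ < 0.71) = 0.8 under Beta(0.65s, 0.35s). Normal approximation: (q−m)/√(m(1−m)/s) ≈ z_{0.8} = 0.842, so s ≈ 0.65·0.35·(0.842)²/(0.71−0.65)² = 44.8.
At s = 44.8: P(θ<0.71) ≈ 0.797. Adjusting to match 0.8 gives s ≈ 45.70.
So α = 0.65·45.70 ≈ 29.71, β = 0.35·45.70 ≈ 16.00.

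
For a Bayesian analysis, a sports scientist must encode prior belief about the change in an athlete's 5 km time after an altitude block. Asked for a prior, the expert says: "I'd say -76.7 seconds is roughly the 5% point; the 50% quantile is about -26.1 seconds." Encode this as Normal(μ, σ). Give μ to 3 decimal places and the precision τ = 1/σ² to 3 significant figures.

The p-quantile of Normal(μ,σ) is μ + z_p·σ, with z_{0.05} = -1.645 and z_{0.5} = 0.
Eliminate σ: μ = (z₂·x₁ − z₁·x₂)/(z₂ − z₁) = (0·-76.7 − (-1.645)·-26.1)/1.645 = -26.100.
Then σ = (x₂ − x₁)/(z₂ − z₁) = (-26.1 − -76.7)/1.645 = 30.763.
Precision τ = 1/σ² = 1/30.76² = 0.00106.

μ = -26.100, τ = 0.00106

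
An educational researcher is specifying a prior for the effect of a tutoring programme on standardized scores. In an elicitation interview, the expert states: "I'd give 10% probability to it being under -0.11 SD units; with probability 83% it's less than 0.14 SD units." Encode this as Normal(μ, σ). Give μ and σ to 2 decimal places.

The p-quantile of Normal(μ,σ) is μ + z_p·σ, with z_{0.1} = -1.282 and z_{0.83} = 0.9542.
Eliminate σ: μ = (z₂·x₁ − z₁·x₂)/(z₂ − z₁) = (0.9542·-0.11 − (-1.282)·0.14)/2.236 = 0.03.
Then σ = (x₂ − x₁)/(z₂ − z₁) = (0.14 − -0.11)/2.236 = 0.11.

μ = 0.03, σ = 0.11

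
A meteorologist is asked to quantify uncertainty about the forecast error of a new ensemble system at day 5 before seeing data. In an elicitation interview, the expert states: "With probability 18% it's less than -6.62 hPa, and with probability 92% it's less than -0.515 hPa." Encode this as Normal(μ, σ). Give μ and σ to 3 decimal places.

The p-quantile of Normal(μ,σ) is μ + z_p·σ, with z_{0.18} = -0.9154 and z_{0.92} = 1.405.
Eliminate σ: μ = (z₂·x₁ − z₁·x₂)/(z₂ − z₁) = (1.405·-6.62 − (-0.9154)·-0.515)/2.32 = -4.212.
Then σ = (x₂ − x₁)/(z₂ − z₁) = (-0.515 − -6.62)/2.32 = 2.631.

μ = -4.212, σ = 2.631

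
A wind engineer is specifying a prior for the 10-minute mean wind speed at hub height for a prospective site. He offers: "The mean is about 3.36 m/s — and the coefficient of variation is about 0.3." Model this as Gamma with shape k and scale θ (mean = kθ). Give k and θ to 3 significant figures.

For Gamma(k, scale θ): mean = kθ, variance = kθ², so CV = 1/√k.
CV = 0.3, hence k = 1/CV² = 11.1.
Then θ = mean/k = 3.36/11.1 = 0.302.

k ≈ 11.1, θ ≈ 0.302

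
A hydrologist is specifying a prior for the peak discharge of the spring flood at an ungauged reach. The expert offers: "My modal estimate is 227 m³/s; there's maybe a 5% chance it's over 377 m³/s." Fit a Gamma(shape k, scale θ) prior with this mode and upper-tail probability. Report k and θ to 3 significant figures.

k ≈ 11.9, θ ≈ 20.9

Gamma(k,θ) with k>1 has mode (k−1)θ, so θ = 227/(k−1).
Need P(X < 377) = 0.95 with θ tied to k this way. Start at k = 2, θ = 227: P(X<377) ≈ 0.494.
Too low — raise k to concentrate. Iterating converges to k ≈ 11.9.
Then θ = 227/(11.9−1) ≈ 20.9.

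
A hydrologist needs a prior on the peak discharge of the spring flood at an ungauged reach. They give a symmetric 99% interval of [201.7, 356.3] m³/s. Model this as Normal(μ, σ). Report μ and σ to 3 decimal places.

μ = 279.000, σ = 30.010

A symmetric 99% interval runs μ ± z·σ with z = 2.576.
Half-width = 77.3, so σ = 77.3/2.576 = 30.010.
μ is the interval midpoint, 279.000.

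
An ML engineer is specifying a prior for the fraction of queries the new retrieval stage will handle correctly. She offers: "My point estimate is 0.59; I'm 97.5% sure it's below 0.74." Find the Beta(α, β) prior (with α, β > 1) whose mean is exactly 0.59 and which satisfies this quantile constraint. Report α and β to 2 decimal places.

With mean 0.59 fixed, write α = 0.59s, β = 0.41s where s = α+β.
Need P(θ < 0.74) = 0.975 under Beta(0.59s, 0.41s). Normal approximation: (q−m)/√(m(1−m)/s) ≈ z_{0.975} = 1.96, so s ≈ 0.59·0.41·(1.96)²/(0.74−0.59)² = 41.3.
At s = 41.3: P(θ<0.74) ≈ 0.980. Adjusting to match 0.975 gives s ≈ 37.41.
So α = 0.59·37.41 ≈ 22.07, β = 0.41·37.41 ≈ 15.34.

α ≈ 22.07, β ≈ 15.34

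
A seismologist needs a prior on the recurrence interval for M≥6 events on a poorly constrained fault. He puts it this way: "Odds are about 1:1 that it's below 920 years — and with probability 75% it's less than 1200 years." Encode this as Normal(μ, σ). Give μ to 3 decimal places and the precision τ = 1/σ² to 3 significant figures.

μ = 920.000, τ = 5.8e-06

The p-quantile of Normal(μ,σ) is μ + z_p·σ, with z_{0.5} = 0 and z_{0.75} = 0.6745.
Eliminate σ: μ = (z₂·x₁ − z₁·x₂)/(z₂ − z₁) = (0.6745·920 − (0)·1200)/0.6745 = 920.000.
Then σ = (x₂ − x₁)/(z₂ − z₁) = (1200 − 920)/0.6745 = 415.129.
Precision τ = 1/σ² = 1/415.1² = 5.8e-06.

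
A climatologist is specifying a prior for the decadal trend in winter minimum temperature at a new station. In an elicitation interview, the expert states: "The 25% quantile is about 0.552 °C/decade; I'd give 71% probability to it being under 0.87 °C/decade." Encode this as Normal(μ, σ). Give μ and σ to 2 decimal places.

For Normal(μ,σ), the p-quantile is μ + z_p·σ. Here z_{0.25} = -0.6745, z_{0.71} = 0.5534.
So 0.552 = μ − 0.6745σ and 0.87 = μ + 0.5534σ.
Subtracting: σ = (0.87 − 0.552)/(0.5534 − (-0.6745)) = 0.26.
Then μ = 0.552 − (-0.6745)·0.26 = 0.73.

μ = 0.73, σ = 0.26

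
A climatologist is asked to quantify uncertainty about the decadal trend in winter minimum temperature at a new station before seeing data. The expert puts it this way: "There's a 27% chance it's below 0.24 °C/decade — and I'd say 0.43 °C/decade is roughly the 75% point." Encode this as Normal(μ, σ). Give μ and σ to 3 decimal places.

The p-quantile of Normal(μ,σ) is μ + z_p·σ, with z_{0.27} = -0.6128 and z_{0.75} = 0.6745.
Eliminate σ: μ = (z₂·x₁ − z₁·x₂)/(z₂ − z₁) = (0.6745·0.24 − (-0.6128)·0.43)/1.287 = 0.330.
Then σ = (x₂ − x₁)/(z₂ − z₁) = (0.43 − 0.24)/1.287 = 0.148.

μ = 0.330, σ = 0.148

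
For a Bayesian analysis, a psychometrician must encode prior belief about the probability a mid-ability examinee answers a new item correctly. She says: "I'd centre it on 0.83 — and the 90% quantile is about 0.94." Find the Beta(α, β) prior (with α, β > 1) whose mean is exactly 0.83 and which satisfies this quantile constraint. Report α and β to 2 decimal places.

With mean 0.83 fixed, write α = 0.83s, β = 0.17s where s = α+β.
Need P(θ < 0.94) = 0.9 under Beta(0.83s, 0.17s). Normal approximation: (q−m)/√(m(1−m)/s) ≈ z_{0.9} = 1.28, so s ≈ 0.83·0.17·(1.28)²/(0.94−0.83)² = 19.2.
At s = 19.2: P(θ<0.94) ≈ 0.936. Adjusting to match 0.9 gives s ≈ 14.59.
So α = 0.83·14.59 ≈ 12.11, β = 0.17·14.59 ≈ 2.48.

α ≈ 12.11, β ≈ 2.48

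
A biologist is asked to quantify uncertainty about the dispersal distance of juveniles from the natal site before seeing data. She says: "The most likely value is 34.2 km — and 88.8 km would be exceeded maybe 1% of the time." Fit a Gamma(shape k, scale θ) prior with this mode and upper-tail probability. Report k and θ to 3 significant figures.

Gamma(k,θ) with k>1 has mode (k−1)θ, so θ = 34.2/(k−1).
Need P(X < 88.8) = 0.99 with θ tied to k this way. Start at k = 2, θ = 34.2: P(X<88.8) ≈ 0.732.
Too low — raise k to concentrate. Iterating converges to k ≈ 6.11.
Then θ = 34.2/(6.11−1) ≈ 6.69.

k ≈ 6.11, θ ≈ 6.69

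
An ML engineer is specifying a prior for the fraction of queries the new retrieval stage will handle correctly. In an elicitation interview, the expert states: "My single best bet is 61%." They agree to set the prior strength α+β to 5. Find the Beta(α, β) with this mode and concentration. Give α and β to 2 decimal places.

For α,β > 1 the Beta mode is (α−1)/(α+β−2). With α+β = 5, the mode is (α−1)/3.
Set (α−1)/3 = 0.61 → α = 1 + 0.61·3 = 2.83.
β = 5 − α = 2.17.

α = 2.83, β = 2.17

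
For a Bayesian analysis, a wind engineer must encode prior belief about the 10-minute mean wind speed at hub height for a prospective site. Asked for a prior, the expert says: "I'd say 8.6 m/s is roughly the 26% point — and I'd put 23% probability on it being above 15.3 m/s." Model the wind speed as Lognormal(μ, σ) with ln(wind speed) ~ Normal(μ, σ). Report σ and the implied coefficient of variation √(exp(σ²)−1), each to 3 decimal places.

If T ~ Lognormal(μ,σ) then ln T ~ Normal(μ,σ), so the p-quantile of ln T is μ + z_p·σ.
ln(8.6) = 2.152 and ln(15.3) = 2.728; z_{0.26} = -0.6433, z_{0.77} = 0.7388.
σ = (2.728 − 2.152)/(0.7388 − (-0.6433)) = 0.417.
μ = 2.152 − (-0.6433)·0.417 = 2.420.
CV = √(exp(σ²)−1) = √(exp(0.1737)−1) = 0.436.

σ ≈ 0.417, CV ≈ 0.436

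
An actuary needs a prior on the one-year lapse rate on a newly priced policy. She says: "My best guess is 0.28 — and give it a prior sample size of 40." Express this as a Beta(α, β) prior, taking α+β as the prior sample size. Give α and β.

α = 11.2, β = 28.8

Under the effective-sample-size interpretation, Beta(α, β) has prior mean α/(α+β) and prior sample size α+β.
So α+β = 40 and α/(α+β) = 0.28, giving α = 0.28·40 = 11.2 and β = 40 − 11.2 = 28.8.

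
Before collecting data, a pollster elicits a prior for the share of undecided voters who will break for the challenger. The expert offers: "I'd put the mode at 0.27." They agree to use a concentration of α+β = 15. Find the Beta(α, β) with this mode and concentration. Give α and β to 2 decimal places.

For α,β > 1 the Beta mode is (α−1)/(α+β−2). With α+β = 15, the mode is (α−1)/13.
Set (α−1)/13 = 0.27 → α = 1 + 0.27·13 = 4.51.
β = 15 − α = 10.49.

α = 4.51, β = 10.49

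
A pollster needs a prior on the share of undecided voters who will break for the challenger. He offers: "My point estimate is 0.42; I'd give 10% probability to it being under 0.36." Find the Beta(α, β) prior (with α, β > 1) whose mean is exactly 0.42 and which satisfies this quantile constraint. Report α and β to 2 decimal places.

With mean 0.42 fixed, write α = 0.42s, β = 0.58s where s = α+β.
Need P(θ < 0.36) = 0.1 under Beta(0.42s, 0.58s). Normal approximation: (q−m)/√(m(1−m)/s) ≈ z_{0.1} = -1.28, so s ≈ 0.42·0.58·(-1.28)²/(0.36−0.42)² = 111.1.
At s = 111.1: P(θ<0.36) ≈ 0.098. Adjusting to match 0.1 gives s ≈ 109.61.
So α = 0.42·109.61 ≈ 46.04, β = 0.58·109.61 ≈ 63.58.

α ≈ 46.04, β ≈ 63.58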